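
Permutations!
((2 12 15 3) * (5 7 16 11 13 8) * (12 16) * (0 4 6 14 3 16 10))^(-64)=(16)(0 10 2 3 14 6 4)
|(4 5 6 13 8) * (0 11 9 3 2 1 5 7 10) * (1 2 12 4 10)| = 13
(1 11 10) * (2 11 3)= (1 3 2 11 10)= [0, 3, 11, 2, 4, 5, 6, 7, 8, 9, 1, 10]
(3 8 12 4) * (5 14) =[0, 1, 2, 8, 3, 14, 6, 7, 12, 9, 10, 11, 4, 13, 5] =(3 8 12 4)(5 14)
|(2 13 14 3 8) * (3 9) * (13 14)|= 5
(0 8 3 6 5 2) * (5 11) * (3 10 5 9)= (0 8 10 5 2)(3 6 11 9)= [8, 1, 0, 6, 4, 2, 11, 7, 10, 3, 5, 9]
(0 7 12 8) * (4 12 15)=(0 7 15 4 12 8)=[7, 1, 2, 3, 12, 5, 6, 15, 0, 9, 10, 11, 8, 13, 14, 4]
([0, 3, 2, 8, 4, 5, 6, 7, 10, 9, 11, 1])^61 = (1 3 8 10 11)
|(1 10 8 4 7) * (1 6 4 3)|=12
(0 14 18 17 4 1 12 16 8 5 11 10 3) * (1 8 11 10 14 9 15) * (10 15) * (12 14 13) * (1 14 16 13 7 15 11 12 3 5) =[9, 16, 2, 0, 8, 11, 6, 15, 1, 10, 5, 7, 13, 3, 18, 14, 12, 4, 17] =(0 9 10 5 11 7 15 14 18 17 4 8 1 16 12 13 3)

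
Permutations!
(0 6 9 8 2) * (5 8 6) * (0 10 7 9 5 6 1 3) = (0 6 5 8 2 10 7 9 1 3) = [6, 3, 10, 0, 4, 8, 5, 9, 2, 1, 7]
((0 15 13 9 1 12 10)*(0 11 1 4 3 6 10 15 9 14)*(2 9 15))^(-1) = (0 14 13 15)(1 11 10 6 3 4 9 2 12)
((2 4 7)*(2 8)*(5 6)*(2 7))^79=(2 4)(5 6)(7 8)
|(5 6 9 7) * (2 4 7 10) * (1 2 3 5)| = |(1 2 4 7)(3 5 6 9 10)| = 20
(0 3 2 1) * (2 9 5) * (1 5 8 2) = (0 3 9 8 2 5 1) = [3, 0, 5, 9, 4, 1, 6, 7, 2, 8]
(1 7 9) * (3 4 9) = (1 7 3 4 9) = [0, 7, 2, 4, 9, 5, 6, 3, 8, 1]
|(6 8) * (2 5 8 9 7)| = 6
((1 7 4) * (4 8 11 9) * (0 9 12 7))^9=(0 9 4 1)(7 8 11 12)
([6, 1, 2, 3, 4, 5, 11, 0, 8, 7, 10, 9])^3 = [9, 1, 2, 3, 4, 5, 7, 11, 8, 6, 10, 0]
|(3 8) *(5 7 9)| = 6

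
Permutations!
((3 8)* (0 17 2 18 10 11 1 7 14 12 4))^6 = (0 1 17 7 2 14 18 12 10 4 11)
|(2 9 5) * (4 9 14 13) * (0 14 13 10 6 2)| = |(0 14 10 6 2 13 4 9 5)| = 9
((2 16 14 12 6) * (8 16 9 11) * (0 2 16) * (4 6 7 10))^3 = (0 11 2 8 9)(4 14 10 16 7 6 12)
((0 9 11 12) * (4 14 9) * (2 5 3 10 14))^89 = ((0 4 2 5 3 10 14 9 11 12))^89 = (0 12 11 9 14 10 3 5 2 4)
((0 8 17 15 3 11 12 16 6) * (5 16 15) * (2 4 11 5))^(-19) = (0 11 16 2 3 8 12 6 4 5 17 15)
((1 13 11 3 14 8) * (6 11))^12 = ((1 13 6 11 3 14 8))^12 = (1 14 11 13 8 3 6)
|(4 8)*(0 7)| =2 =|(0 7)(4 8)|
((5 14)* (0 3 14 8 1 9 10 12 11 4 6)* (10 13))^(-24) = (0 14 8 9 10 11 6 3 5 1 13 12 4)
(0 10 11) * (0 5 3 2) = (0 10 11 5 3 2) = [10, 1, 0, 2, 4, 3, 6, 7, 8, 9, 11, 5]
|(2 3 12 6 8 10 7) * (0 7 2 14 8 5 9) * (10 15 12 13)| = |(0 7 14 8 15 12 6 5 9)(2 3 13 10)| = 36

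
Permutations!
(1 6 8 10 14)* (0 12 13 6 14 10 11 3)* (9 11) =(0 12 13 6 8 9 11 3)(1 14) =[12, 14, 2, 0, 4, 5, 8, 7, 9, 11, 10, 3, 13, 6, 1]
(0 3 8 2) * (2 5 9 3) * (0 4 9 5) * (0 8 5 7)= (0 2 4 9 3 5 7)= [2, 1, 4, 5, 9, 7, 6, 0, 8, 3]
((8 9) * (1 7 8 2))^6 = (1 7 8 9 2)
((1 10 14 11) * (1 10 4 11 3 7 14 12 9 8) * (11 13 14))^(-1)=(1 8 9 12 10 11 7 3 14 13 4)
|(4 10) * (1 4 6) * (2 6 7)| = 6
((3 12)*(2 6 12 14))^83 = ((2 6 12 3 14))^83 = (2 3 6 14 12)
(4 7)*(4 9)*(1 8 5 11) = (1 8 5 11)(4 7 9) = [0, 8, 2, 3, 7, 11, 6, 9, 5, 4, 10, 1]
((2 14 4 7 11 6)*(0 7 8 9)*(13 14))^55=(0 13)(2 9)(4 11)(6 8)(7 14)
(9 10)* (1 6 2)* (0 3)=[3, 6, 1, 0, 4, 5, 2, 7, 8, 10, 9]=(0 3)(1 6 2)(9 10)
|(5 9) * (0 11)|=|(0 11)(5 9)|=2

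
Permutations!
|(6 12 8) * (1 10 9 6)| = |(1 10 9 6 12 8)| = 6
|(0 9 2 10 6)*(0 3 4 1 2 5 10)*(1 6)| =|(0 9 5 10 1 2)(3 4 6)| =6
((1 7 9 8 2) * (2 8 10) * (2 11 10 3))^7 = (1 9 2 7 3)(10 11)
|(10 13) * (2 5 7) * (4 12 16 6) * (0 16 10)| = |(0 16 6 4 12 10 13)(2 5 7)| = 21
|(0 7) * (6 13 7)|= |(0 6 13 7)|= 4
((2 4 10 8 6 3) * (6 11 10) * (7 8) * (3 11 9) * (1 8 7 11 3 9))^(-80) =((1 8)(2 4 6 3)(10 11))^(-80) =(11)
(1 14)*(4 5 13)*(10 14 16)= [0, 16, 2, 3, 5, 13, 6, 7, 8, 9, 14, 11, 12, 4, 1, 15, 10]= (1 16 10 14)(4 5 13)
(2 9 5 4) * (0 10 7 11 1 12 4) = (0 10 7 11 1 12 4 2 9 5) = [10, 12, 9, 3, 2, 0, 6, 11, 8, 5, 7, 1, 4]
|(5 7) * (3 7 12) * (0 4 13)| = 12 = |(0 4 13)(3 7 5 12)|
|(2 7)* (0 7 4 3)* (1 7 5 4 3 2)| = 10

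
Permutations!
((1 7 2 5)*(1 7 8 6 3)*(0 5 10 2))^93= ((0 5 7)(1 8 6 3)(2 10))^93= (1 8 6 3)(2 10)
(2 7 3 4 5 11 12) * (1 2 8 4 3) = (1 2 7)(4 5 11 12 8) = [0, 2, 7, 3, 5, 11, 6, 1, 4, 9, 10, 12, 8]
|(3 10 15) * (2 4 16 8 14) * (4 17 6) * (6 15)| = |(2 17 15 3 10 6 4 16 8 14)| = 10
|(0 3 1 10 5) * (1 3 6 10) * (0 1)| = 5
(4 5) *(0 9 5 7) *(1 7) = [9, 7, 2, 3, 1, 4, 6, 0, 8, 5] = (0 9 5 4 1 7)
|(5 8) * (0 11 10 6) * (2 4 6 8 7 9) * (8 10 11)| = 8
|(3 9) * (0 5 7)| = |(0 5 7)(3 9)| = 6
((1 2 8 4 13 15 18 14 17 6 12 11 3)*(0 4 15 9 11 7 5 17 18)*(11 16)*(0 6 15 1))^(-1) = (0 3 11 16 9 13 4)(1 8 2)(5 7 12 6 15 17)(14 18)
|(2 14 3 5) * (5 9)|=5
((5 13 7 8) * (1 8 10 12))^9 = (1 5 7 12 8 13 10)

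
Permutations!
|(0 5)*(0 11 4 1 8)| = |(0 5 11 4 1 8)| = 6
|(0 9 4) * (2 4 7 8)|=6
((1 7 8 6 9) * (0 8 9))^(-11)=(0 8 6)(1 7 9)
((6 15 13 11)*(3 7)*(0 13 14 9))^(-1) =(0 9 14 15 6 11 13)(3 7)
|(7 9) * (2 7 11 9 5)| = 6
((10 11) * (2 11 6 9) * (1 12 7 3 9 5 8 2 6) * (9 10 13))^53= (1 3 12 10 7)(2 6 11 5 13 8 9)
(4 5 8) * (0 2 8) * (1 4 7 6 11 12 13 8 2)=(0 1 4 5)(6 11 12 13 8 7)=[1, 4, 2, 3, 5, 0, 11, 6, 7, 9, 10, 12, 13, 8]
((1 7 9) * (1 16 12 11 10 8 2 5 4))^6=((1 7 9 16 12 11 10 8 2 5 4))^6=(1 10 7 8 9 2 16 5 12 4 11)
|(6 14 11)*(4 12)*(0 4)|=|(0 4 12)(6 14 11)|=3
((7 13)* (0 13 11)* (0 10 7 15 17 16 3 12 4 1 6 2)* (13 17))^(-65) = (0 6 4 3 17 2 1 12 16)(7 11 10)(13 15)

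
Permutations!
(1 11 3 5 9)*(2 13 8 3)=(1 11 2 13 8 3 5 9)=[0, 11, 13, 5, 4, 9, 6, 7, 3, 1, 10, 2, 12, 8]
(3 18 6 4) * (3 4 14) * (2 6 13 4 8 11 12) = (2 6 14 3 18 13 4 8 11 12) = [0, 1, 6, 18, 8, 5, 14, 7, 11, 9, 10, 12, 2, 4, 3, 15, 16, 17, 13]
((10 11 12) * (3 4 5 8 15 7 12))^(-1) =((3 4 5 8 15 7 12 10 11))^(-1) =(3 11 10 12 7 15 8 5 4)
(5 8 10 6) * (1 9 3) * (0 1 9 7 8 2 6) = (0 1 7 8 10)(2 6 5)(3 9) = [1, 7, 6, 9, 4, 2, 5, 8, 10, 3, 0]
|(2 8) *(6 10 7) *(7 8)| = 5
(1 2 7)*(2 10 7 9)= (1 10 7)(2 9)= [0, 10, 9, 3, 4, 5, 6, 1, 8, 2, 7]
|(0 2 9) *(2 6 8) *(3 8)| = |(0 6 3 8 2 9)| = 6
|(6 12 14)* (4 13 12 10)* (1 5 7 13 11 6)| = 12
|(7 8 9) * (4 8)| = |(4 8 9 7)| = 4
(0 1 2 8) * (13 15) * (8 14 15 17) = [1, 2, 14, 3, 4, 5, 6, 7, 0, 9, 10, 11, 12, 17, 15, 13, 16, 8] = (0 1 2 14 15 13 17 8)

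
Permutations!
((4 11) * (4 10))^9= ((4 11 10))^9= (11)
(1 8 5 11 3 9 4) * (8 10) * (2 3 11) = (11)(1 10 8 5 2 3 9 4) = [0, 10, 3, 9, 1, 2, 6, 7, 5, 4, 8, 11]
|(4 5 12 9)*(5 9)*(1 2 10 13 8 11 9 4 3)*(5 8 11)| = |(1 2 10 13 11 9 3)(5 12 8)| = 21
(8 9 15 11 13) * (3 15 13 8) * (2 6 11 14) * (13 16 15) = [0, 1, 6, 13, 4, 5, 11, 7, 9, 16, 10, 8, 12, 3, 2, 14, 15] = (2 6 11 8 9 16 15 14)(3 13)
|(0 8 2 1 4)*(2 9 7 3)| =|(0 8 9 7 3 2 1 4)| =8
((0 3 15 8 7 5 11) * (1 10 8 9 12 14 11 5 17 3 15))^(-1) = ((0 15 9 12 14 11)(1 10 8 7 17 3))^(-1) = (0 11 14 12 9 15)(1 3 17 7 8 10)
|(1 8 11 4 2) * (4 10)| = |(1 8 11 10 4 2)| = 6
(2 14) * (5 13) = (2 14)(5 13) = [0, 1, 14, 3, 4, 13, 6, 7, 8, 9, 10, 11, 12, 5, 2]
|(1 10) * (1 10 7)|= 2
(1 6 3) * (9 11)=(1 6 3)(9 11)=[0, 6, 2, 1, 4, 5, 3, 7, 8, 11, 10, 9]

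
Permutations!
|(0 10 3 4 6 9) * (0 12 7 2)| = 9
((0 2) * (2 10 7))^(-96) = (10) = ((0 10 7 2))^(-96)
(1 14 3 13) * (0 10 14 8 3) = [10, 8, 2, 13, 4, 5, 6, 7, 3, 9, 14, 11, 12, 1, 0] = (0 10 14)(1 8 3 13)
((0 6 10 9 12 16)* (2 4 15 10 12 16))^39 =(0 2 10)(4 9 6)(12 15 16)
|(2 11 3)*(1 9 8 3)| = |(1 9 8 3 2 11)| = 6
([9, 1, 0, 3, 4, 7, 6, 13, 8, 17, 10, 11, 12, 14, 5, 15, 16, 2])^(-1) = (0 2 17 9)(5 14 13 7)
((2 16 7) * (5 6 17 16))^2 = ((2 5 6 17 16 7))^2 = (2 6 16)(5 17 7)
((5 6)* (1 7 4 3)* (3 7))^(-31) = (1 3)(4 7)(5 6)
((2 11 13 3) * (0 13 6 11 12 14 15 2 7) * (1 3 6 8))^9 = ((0 13 6 11 8 1 3 7)(2 12 14 15))^9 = (0 13 6 11 8 1 3 7)(2 12 14 15)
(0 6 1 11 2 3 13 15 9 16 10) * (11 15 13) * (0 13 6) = [0, 15, 3, 11, 4, 5, 1, 7, 8, 16, 13, 2, 12, 6, 14, 9, 10] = (1 15 9 16 10 13 6)(2 3 11)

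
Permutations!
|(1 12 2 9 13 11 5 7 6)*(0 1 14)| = 11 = |(0 1 12 2 9 13 11 5 7 6 14)|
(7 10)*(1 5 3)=(1 5 3)(7 10)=[0, 5, 2, 1, 4, 3, 6, 10, 8, 9, 7]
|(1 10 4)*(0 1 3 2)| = |(0 1 10 4 3 2)| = 6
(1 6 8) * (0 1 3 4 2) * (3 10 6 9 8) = (0 1 9 8 10 6 3 4 2) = [1, 9, 0, 4, 2, 5, 3, 7, 10, 8, 6]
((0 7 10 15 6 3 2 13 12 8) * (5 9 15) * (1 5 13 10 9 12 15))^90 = ((0 7 9 1 5 12 8)(2 10 13 15 6 3))^90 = (15)(0 8 12 5 1 9 7)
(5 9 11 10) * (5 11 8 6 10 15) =[0, 1, 2, 3, 4, 9, 10, 7, 6, 8, 11, 15, 12, 13, 14, 5] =(5 9 8 6 10 11 15)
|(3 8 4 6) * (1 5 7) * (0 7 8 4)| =|(0 7 1 5 8)(3 4 6)| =15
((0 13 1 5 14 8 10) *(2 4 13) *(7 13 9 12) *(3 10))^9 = ((0 2 4 9 12 7 13 1 5 14 8 3 10))^9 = (0 14 7 2 8 13 4 3 1 9 10 5 12)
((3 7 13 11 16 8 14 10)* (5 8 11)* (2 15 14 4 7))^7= ((2 15 14 10 3)(4 7 13 5 8)(11 16))^7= (2 14 3 15 10)(4 13 8 7 5)(11 16)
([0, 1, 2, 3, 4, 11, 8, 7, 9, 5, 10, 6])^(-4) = (5 11 6 8 9)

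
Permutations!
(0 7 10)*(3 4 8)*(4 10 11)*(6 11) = (0 7 6 11 4 8 3 10) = [7, 1, 2, 10, 8, 5, 11, 6, 3, 9, 0, 4]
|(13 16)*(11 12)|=2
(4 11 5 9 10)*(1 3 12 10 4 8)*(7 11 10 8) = [0, 3, 2, 12, 10, 9, 6, 11, 1, 4, 7, 5, 8] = (1 3 12 8)(4 10 7 11 5 9)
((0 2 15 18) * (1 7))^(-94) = ((0 2 15 18)(1 7))^(-94) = (0 15)(2 18)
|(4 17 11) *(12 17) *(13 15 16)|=|(4 12 17 11)(13 15 16)|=12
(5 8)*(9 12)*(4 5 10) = (4 5 8 10)(9 12) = [0, 1, 2, 3, 5, 8, 6, 7, 10, 12, 4, 11, 9]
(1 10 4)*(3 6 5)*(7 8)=(1 10 4)(3 6 5)(7 8)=[0, 10, 2, 6, 1, 3, 5, 8, 7, 9, 4]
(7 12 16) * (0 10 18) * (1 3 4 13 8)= [10, 3, 2, 4, 13, 5, 6, 12, 1, 9, 18, 11, 16, 8, 14, 15, 7, 17, 0]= (0 10 18)(1 3 4 13 8)(7 12 16)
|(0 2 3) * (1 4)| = 6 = |(0 2 3)(1 4)|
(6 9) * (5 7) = (5 7)(6 9) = [0, 1, 2, 3, 4, 7, 9, 5, 8, 6]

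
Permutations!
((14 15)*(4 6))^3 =((4 6)(14 15))^3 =(4 6)(14 15)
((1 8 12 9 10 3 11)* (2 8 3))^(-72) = (2 9 8 10 12)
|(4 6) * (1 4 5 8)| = |(1 4 6 5 8)| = 5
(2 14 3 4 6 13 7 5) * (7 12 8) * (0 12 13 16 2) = (0 12 8 7 5)(2 14 3 4 6 16) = [12, 1, 14, 4, 6, 0, 16, 5, 7, 9, 10, 11, 8, 13, 3, 15, 2]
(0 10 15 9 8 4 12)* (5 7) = (0 10 15 9 8 4 12)(5 7) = [10, 1, 2, 3, 12, 7, 6, 5, 4, 8, 15, 11, 0, 13, 14, 9]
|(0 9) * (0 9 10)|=2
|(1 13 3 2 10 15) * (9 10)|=7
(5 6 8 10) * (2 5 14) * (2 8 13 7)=(2 5 6 13 7)(8 10 14)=[0, 1, 5, 3, 4, 6, 13, 2, 10, 9, 14, 11, 12, 7, 8]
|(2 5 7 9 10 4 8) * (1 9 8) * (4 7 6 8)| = 20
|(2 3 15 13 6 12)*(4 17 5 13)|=9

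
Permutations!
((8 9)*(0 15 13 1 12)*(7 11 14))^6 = ((0 15 13 1 12)(7 11 14)(8 9))^6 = (0 15 13 1 12)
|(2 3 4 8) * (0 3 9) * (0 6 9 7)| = 6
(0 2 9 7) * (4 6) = [2, 1, 9, 3, 6, 5, 4, 0, 8, 7] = (0 2 9 7)(4 6)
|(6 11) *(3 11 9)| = 4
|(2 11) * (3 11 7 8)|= 5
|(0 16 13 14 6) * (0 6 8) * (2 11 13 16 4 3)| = |(16)(0 4 3 2 11 13 14 8)| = 8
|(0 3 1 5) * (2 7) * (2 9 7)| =|(0 3 1 5)(7 9)| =4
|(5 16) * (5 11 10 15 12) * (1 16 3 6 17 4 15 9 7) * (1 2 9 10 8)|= |(1 16 11 8)(2 9 7)(3 6 17 4 15 12 5)|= 84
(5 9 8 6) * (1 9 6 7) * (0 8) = (0 8 7 1 9)(5 6) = [8, 9, 2, 3, 4, 6, 5, 1, 7, 0]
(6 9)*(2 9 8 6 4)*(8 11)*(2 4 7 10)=[0, 1, 9, 3, 4, 5, 11, 10, 6, 7, 2, 8]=(2 9 7 10)(6 11 8)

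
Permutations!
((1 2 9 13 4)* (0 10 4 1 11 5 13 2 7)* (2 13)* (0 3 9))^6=(1 7 3 9 13)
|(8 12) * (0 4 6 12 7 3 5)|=|(0 4 6 12 8 7 3 5)|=8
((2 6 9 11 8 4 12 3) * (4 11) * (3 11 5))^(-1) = (2 3 5 8 11 12 4 9 6)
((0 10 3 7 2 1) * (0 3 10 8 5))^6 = (10)(1 7)(2 3)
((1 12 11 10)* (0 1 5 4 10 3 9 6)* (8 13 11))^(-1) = ((0 1 12 8 13 11 3 9 6)(4 10 5))^(-1) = (0 6 9 3 11 13 8 12 1)(4 5 10)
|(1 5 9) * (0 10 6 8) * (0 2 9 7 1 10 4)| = |(0 4)(1 5 7)(2 9 10 6 8)| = 30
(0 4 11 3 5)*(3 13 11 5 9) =(0 4 5)(3 9)(11 13) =[4, 1, 2, 9, 5, 0, 6, 7, 8, 3, 10, 13, 12, 11]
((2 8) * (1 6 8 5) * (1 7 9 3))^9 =(1 6 8 2 5 7 9 3)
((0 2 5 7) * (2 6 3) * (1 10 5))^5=(0 10 3 7 1 6 5 2)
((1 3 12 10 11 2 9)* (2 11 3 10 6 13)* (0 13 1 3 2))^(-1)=((0 13)(1 10 2 9 3 12 6))^(-1)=(0 13)(1 6 12 3 9 2 10)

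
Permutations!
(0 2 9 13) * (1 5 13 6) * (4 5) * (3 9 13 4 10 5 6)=(0 2 13)(1 10 5 4 6)(3 9)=[2, 10, 13, 9, 6, 4, 1, 7, 8, 3, 5, 11, 12, 0]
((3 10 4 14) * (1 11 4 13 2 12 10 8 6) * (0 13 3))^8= ((0 13 2 12 10 3 8 6 1 11 4 14))^8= (0 1 10)(2 4 8)(3 13 11)(6 12 14)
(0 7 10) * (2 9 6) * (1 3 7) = (0 1 3 7 10)(2 9 6) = [1, 3, 9, 7, 4, 5, 2, 10, 8, 6, 0]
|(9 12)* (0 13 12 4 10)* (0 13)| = |(4 10 13 12 9)| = 5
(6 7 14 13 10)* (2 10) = [0, 1, 10, 3, 4, 5, 7, 14, 8, 9, 6, 11, 12, 2, 13] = (2 10 6 7 14 13)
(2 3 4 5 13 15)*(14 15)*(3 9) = (2 9 3 4 5 13 14 15) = [0, 1, 9, 4, 5, 13, 6, 7, 8, 3, 10, 11, 12, 14, 15, 2]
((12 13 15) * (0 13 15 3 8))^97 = ((0 13 3 8)(12 15))^97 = (0 13 3 8)(12 15)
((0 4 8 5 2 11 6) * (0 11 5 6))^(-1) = ((0 4 8 6 11)(2 5))^(-1) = (0 11 6 8 4)(2 5)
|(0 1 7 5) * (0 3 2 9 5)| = 12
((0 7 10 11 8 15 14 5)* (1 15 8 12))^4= ((0 7 10 11 12 1 15 14 5))^4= (0 12 5 11 14 10 15 7 1)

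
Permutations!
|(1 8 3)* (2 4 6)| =|(1 8 3)(2 4 6)| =3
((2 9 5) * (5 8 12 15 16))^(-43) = (2 5 16 15 12 8 9)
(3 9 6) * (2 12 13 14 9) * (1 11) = (1 11)(2 12 13 14 9 6 3) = [0, 11, 12, 2, 4, 5, 3, 7, 8, 6, 10, 1, 13, 14, 9]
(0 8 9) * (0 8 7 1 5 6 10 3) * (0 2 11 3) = [7, 5, 11, 2, 4, 6, 10, 1, 9, 8, 0, 3] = (0 7 1 5 6 10)(2 11 3)(8 9)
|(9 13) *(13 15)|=|(9 15 13)|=3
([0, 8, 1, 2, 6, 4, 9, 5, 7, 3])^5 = [0, 6, 4, 5, 1, 2, 8, 3, 9, 7]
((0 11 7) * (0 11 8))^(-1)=(0 8)(7 11)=((0 8)(7 11))^(-1)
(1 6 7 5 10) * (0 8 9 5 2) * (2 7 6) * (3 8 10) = [10, 2, 0, 8, 4, 3, 6, 7, 9, 5, 1] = (0 10 1 2)(3 8 9 5)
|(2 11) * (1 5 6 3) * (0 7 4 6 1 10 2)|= |(0 7 4 6 3 10 2 11)(1 5)|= 8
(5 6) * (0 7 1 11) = (0 7 1 11)(5 6) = [7, 11, 2, 3, 4, 6, 5, 1, 8, 9, 10, 0]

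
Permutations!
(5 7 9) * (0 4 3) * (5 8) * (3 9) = [4, 1, 2, 0, 9, 7, 6, 3, 5, 8] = (0 4 9 8 5 7 3)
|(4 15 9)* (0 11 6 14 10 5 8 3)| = 24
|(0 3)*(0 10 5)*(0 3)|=3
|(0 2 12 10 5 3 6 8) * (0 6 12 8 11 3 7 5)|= |(0 2 8 6 11 3 12 10)(5 7)|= 8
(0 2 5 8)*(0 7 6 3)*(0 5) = [2, 1, 0, 5, 4, 8, 3, 6, 7] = (0 2)(3 5 8 7 6)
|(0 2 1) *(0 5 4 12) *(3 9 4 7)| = 9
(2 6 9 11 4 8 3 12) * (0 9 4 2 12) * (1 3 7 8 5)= (12)(0 9 11 2 6 4 5 1 3)(7 8)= [9, 3, 6, 0, 5, 1, 4, 8, 7, 11, 10, 2, 12]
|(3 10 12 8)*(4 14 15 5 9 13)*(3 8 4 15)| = |(3 10 12 4 14)(5 9 13 15)| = 20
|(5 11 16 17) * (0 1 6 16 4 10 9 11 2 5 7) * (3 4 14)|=|(0 1 6 16 17 7)(2 5)(3 4 10 9 11 14)|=6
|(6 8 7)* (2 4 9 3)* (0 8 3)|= |(0 8 7 6 3 2 4 9)|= 8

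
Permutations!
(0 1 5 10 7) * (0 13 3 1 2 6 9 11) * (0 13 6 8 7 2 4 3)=(0 4 3 1 5 10 2 8 7 6 9 11 13)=[4, 5, 8, 1, 3, 10, 9, 6, 7, 11, 2, 13, 12, 0]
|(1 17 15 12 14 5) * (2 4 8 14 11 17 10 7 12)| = 12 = |(1 10 7 12 11 17 15 2 4 8 14 5)|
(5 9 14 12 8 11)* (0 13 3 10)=(0 13 3 10)(5 9 14 12 8 11)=[13, 1, 2, 10, 4, 9, 6, 7, 11, 14, 0, 5, 8, 3, 12]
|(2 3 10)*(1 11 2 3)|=6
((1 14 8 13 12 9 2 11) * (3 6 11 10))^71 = (1 9 11 12 6 13 3 8 10 14 2)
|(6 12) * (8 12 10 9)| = 5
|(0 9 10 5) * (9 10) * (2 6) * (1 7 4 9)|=|(0 10 5)(1 7 4 9)(2 6)|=12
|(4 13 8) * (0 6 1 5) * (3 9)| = |(0 6 1 5)(3 9)(4 13 8)| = 12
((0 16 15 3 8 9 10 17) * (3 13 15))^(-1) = ((0 16 3 8 9 10 17)(13 15))^(-1) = (0 17 10 9 8 3 16)(13 15)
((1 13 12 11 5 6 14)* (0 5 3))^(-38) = (0 11 13 14 5 3 12 1 6)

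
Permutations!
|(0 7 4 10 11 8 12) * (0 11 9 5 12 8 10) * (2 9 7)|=9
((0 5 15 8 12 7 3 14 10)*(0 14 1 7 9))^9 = ((0 5 15 8 12 9)(1 7 3)(10 14))^9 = (0 8)(5 12)(9 15)(10 14)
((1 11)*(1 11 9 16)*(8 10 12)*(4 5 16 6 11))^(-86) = (1 5 11 9 16 4 6)(8 10 12)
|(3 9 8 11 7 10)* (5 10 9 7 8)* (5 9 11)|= |(3 7 11 8 5 10)|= 6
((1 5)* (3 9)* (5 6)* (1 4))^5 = ((1 6 5 4)(3 9))^5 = (1 6 5 4)(3 9)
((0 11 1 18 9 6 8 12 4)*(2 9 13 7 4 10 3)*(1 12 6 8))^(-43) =((0 11 12 10 3 2 9 8 6 1 18 13 7 4))^(-43) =(0 4 7 13 18 1 6 8 9 2 3 10 12 11)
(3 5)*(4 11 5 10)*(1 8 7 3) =(1 8 7 3 10 4 11 5) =[0, 8, 2, 10, 11, 1, 6, 3, 7, 9, 4, 5]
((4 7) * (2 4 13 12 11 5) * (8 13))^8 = (13)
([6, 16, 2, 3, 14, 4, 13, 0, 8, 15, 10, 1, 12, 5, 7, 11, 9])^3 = [5, 15, 2, 3, 0, 7, 4, 13, 8, 1, 10, 9, 12, 14, 6, 16, 11]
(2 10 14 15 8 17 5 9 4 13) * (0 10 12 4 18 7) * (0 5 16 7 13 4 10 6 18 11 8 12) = (0 6 18 13 2)(5 9 11 8 17 16 7)(10 14 15 12) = [6, 1, 0, 3, 4, 9, 18, 5, 17, 11, 14, 8, 10, 2, 15, 12, 7, 16, 13]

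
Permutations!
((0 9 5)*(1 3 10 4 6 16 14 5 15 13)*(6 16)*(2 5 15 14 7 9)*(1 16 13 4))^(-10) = ((0 2 5)(1 3 10)(4 13 16 7 9 14 15))^(-10) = (0 5 2)(1 10 3)(4 9 13 14 16 15 7)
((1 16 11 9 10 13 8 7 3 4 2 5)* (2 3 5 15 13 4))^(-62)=((1 16 11 9 10 4 3 2 15 13 8 7 5))^(-62)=(1 9 3 13 5 11 4 15 7 16 10 2 8)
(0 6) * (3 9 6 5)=[5, 1, 2, 9, 4, 3, 0, 7, 8, 6]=(0 5 3 9 6)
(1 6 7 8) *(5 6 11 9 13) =(1 11 9 13 5 6 7 8) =[0, 11, 2, 3, 4, 6, 7, 8, 1, 13, 10, 9, 12, 5]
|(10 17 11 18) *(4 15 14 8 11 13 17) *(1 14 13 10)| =|(1 14 8 11 18)(4 15 13 17 10)| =5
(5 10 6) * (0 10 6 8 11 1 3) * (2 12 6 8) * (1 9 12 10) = (0 1 3)(2 10)(5 8 11 9 12 6) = [1, 3, 10, 0, 4, 8, 5, 7, 11, 12, 2, 9, 6]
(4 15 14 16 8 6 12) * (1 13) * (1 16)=(1 13 16 8 6 12 4 15 14)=[0, 13, 2, 3, 15, 5, 12, 7, 6, 9, 10, 11, 4, 16, 1, 14, 8]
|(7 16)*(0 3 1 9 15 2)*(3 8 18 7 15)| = |(0 8 18 7 16 15 2)(1 9 3)| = 21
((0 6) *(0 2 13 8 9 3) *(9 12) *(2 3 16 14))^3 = ((0 6 3)(2 13 8 12 9 16 14))^3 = (2 12 14 8 16 13 9)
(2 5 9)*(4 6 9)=[0, 1, 5, 3, 6, 4, 9, 7, 8, 2]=(2 5 4 6 9)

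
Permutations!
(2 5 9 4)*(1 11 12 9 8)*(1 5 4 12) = (1 11)(2 4)(5 8)(9 12) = [0, 11, 4, 3, 2, 8, 6, 7, 5, 12, 10, 1, 9]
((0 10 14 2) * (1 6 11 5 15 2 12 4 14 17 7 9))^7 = ((0 10 17 7 9 1 6 11 5 15 2)(4 14 12))^7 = (0 11 7 2 6 17 15 1 10 5 9)(4 14 12)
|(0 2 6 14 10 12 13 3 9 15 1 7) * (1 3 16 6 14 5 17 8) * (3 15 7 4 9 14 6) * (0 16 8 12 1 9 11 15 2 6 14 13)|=210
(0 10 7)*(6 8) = [10, 1, 2, 3, 4, 5, 8, 0, 6, 9, 7] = (0 10 7)(6 8)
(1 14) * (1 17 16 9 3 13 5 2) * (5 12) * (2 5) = (1 14 17 16 9 3 13 12 2) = [0, 14, 1, 13, 4, 5, 6, 7, 8, 3, 10, 11, 2, 12, 17, 15, 9, 16]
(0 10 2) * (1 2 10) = (10)(0 1 2) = [1, 2, 0, 3, 4, 5, 6, 7, 8, 9, 10]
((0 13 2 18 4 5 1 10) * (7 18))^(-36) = (18)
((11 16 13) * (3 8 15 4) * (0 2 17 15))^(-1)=(0 8 3 4 15 17 2)(11 13 16)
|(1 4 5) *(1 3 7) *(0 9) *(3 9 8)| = |(0 8 3 7 1 4 5 9)| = 8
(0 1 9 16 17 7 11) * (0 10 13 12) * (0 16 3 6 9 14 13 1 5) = (0 5)(1 14 13 12 16 17 7 11 10)(3 6 9) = [5, 14, 2, 6, 4, 0, 9, 11, 8, 3, 1, 10, 16, 12, 13, 15, 17, 7]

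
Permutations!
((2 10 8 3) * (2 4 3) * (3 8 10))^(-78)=((10)(2 3 4 8))^(-78)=(10)(2 4)(3 8)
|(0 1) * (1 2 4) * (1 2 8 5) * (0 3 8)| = 4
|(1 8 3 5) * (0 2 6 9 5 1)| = 15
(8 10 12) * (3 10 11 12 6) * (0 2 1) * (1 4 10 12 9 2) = (0 1)(2 4 10 6 3 12 8 11 9) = [1, 0, 4, 12, 10, 5, 3, 7, 11, 2, 6, 9, 8]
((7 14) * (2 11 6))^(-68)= (14)(2 11 6)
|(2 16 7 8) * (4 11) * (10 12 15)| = |(2 16 7 8)(4 11)(10 12 15)| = 12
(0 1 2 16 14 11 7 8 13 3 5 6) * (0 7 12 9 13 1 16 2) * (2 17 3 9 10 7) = (0 16 14 11 12 10 7 8 1)(2 17 3 5 6)(9 13) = [16, 0, 17, 5, 4, 6, 2, 8, 1, 13, 7, 12, 10, 9, 11, 15, 14, 3]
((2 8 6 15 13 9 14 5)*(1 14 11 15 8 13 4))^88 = (1 15 9 2 14 4 11 13 5) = ((1 14 5 2 13 9 11 15 4)(6 8))^88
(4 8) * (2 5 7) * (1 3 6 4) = (1 3 6 4 8)(2 5 7) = [0, 3, 5, 6, 8, 7, 4, 2, 1]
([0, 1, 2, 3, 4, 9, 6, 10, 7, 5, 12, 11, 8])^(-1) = [0, 1, 2, 3, 4, 9, 6, 8, 12, 5, 7, 11, 10]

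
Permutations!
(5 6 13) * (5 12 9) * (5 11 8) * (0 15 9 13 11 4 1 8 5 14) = (0 15 9 4 1 8 14)(5 6 11)(12 13) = [15, 8, 2, 3, 1, 6, 11, 7, 14, 4, 10, 5, 13, 12, 0, 9]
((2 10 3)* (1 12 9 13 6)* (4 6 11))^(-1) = ((1 12 9 13 11 4 6)(2 10 3))^(-1) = (1 6 4 11 13 9 12)(2 3 10)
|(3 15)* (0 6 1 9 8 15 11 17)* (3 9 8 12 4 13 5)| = 13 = |(0 6 1 8 15 9 12 4 13 5 3 11 17)|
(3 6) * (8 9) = (3 6)(8 9) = [0, 1, 2, 6, 4, 5, 3, 7, 9, 8]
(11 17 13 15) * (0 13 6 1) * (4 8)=[13, 0, 2, 3, 8, 5, 1, 7, 4, 9, 10, 17, 12, 15, 14, 11, 16, 6]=(0 13 15 11 17 6 1)(4 8)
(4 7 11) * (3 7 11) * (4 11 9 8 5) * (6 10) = (11)(3 7)(4 9 8 5)(6 10) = [0, 1, 2, 7, 9, 4, 10, 3, 5, 8, 6, 11]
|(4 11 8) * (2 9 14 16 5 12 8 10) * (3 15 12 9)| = |(2 3 15 12 8 4 11 10)(5 9 14 16)| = 8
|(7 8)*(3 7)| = 3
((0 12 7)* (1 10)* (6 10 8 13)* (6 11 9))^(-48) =(1 8 13 11 9 6 10)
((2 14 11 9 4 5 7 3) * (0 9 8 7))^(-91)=(0 9 4 5)(2 3 7 8 11 14)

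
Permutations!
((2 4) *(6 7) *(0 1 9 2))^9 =(0 4 2 9 1)(6 7)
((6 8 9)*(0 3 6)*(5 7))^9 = ((0 3 6 8 9)(5 7))^9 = (0 9 8 6 3)(5 7)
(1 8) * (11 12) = (1 8)(11 12) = [0, 8, 2, 3, 4, 5, 6, 7, 1, 9, 10, 12, 11]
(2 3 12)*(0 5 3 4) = (0 5 3 12 2 4) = [5, 1, 4, 12, 0, 3, 6, 7, 8, 9, 10, 11, 2]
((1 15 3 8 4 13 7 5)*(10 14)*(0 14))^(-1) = ((0 14 10)(1 15 3 8 4 13 7 5))^(-1) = (0 10 14)(1 5 7 13 4 8 3 15)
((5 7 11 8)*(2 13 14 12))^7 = (2 12 14 13)(5 8 11 7)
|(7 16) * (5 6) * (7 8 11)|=4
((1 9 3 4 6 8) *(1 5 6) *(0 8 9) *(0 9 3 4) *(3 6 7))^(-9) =(9)(0 8 5 7 3)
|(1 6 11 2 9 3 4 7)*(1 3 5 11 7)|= 20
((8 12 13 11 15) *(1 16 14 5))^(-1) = (1 5 14 16)(8 15 11 13 12) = ((1 16 14 5)(8 12 13 11 15))^(-1)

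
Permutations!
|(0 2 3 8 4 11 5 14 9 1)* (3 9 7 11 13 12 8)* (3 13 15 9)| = 20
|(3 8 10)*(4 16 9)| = 3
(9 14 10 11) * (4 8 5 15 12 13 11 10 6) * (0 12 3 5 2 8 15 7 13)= (0 12)(2 8)(3 5 7 13 11 9 14 6 4 15)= [12, 1, 8, 5, 15, 7, 4, 13, 2, 14, 10, 9, 0, 11, 6, 3]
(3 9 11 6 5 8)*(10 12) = [0, 1, 2, 9, 4, 8, 5, 7, 3, 11, 12, 6, 10] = (3 9 11 6 5 8)(10 12)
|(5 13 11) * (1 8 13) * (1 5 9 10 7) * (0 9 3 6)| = |(0 9 10 7 1 8 13 11 3 6)| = 10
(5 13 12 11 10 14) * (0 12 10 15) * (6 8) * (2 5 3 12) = [2, 1, 5, 12, 4, 13, 8, 7, 6, 9, 14, 15, 11, 10, 3, 0] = (0 2 5 13 10 14 3 12 11 15)(6 8)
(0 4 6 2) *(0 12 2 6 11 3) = (0 4 11 3)(2 12) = [4, 1, 12, 0, 11, 5, 6, 7, 8, 9, 10, 3, 2]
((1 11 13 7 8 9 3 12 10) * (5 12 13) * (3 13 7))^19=(1 10 12 5 11)(3 13 9 8 7)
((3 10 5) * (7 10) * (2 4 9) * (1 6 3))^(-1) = ((1 6 3 7 10 5)(2 4 9))^(-1) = (1 5 10 7 3 6)(2 9 4)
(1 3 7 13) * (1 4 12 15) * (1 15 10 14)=(15)(1 3 7 13 4 12 10 14)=[0, 3, 2, 7, 12, 5, 6, 13, 8, 9, 14, 11, 10, 4, 1, 15]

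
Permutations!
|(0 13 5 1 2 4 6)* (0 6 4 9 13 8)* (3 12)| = 10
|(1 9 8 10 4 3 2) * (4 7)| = 8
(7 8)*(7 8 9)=(7 9)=[0, 1, 2, 3, 4, 5, 6, 9, 8, 7]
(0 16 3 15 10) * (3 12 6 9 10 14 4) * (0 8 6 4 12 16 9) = (16)(0 9 10 8 6)(3 15 14 12 4) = [9, 1, 2, 15, 3, 5, 0, 7, 6, 10, 8, 11, 4, 13, 12, 14, 16]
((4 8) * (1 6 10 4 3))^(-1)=((1 6 10 4 8 3))^(-1)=(1 3 8 4 10 6)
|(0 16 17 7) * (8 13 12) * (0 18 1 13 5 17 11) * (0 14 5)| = |(0 16 11 14 5 17 7 18 1 13 12 8)| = 12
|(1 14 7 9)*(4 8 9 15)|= 7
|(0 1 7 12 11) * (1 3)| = |(0 3 1 7 12 11)| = 6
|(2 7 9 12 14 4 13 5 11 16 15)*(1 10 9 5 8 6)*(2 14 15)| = 10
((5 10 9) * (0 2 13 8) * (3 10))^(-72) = ((0 2 13 8)(3 10 9 5))^(-72) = (13)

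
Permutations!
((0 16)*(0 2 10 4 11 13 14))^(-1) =((0 16 2 10 4 11 13 14))^(-1) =(0 14 13 11 4 10 2 16)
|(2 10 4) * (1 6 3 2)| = 6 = |(1 6 3 2 10 4)|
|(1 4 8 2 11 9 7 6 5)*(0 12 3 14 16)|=|(0 12 3 14 16)(1 4 8 2 11 9 7 6 5)|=45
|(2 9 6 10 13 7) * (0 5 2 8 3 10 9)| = 30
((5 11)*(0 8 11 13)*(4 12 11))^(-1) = (0 13 5 11 12 4 8)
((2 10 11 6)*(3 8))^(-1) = (2 6 11 10)(3 8)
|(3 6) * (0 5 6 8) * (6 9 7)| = 7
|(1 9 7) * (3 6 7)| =|(1 9 3 6 7)| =5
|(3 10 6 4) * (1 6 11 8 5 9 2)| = 10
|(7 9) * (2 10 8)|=6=|(2 10 8)(7 9)|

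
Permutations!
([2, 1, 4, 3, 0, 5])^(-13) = (5)(0 4 2)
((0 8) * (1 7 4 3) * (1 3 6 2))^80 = (8)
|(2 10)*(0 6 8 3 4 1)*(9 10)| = 6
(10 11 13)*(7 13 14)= (7 13 10 11 14)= [0, 1, 2, 3, 4, 5, 6, 13, 8, 9, 11, 14, 12, 10, 7]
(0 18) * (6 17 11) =(0 18)(6 17 11) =[18, 1, 2, 3, 4, 5, 17, 7, 8, 9, 10, 6, 12, 13, 14, 15, 16, 11, 0]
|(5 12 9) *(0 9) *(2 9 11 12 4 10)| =15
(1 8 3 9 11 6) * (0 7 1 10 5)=(0 7 1 8 3 9 11 6 10 5)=[7, 8, 2, 9, 4, 0, 10, 1, 3, 11, 5, 6]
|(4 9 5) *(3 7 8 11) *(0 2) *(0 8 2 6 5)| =|(0 6 5 4 9)(2 8 11 3 7)| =5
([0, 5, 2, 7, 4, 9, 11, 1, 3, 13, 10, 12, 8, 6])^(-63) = [0, 8, 2, 11, 4, 3, 5, 12, 6, 7, 10, 9, 13, 1]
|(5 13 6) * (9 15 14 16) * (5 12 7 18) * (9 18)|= 10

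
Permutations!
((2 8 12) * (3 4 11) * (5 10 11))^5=((2 8 12)(3 4 5 10 11))^5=(2 12 8)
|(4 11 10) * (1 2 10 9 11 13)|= |(1 2 10 4 13)(9 11)|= 10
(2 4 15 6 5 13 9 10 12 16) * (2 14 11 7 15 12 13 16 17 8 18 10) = (2 4 12 17 8 18 10 13 9)(5 16 14 11 7 15 6) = [0, 1, 4, 3, 12, 16, 5, 15, 18, 2, 13, 7, 17, 9, 11, 6, 14, 8, 10]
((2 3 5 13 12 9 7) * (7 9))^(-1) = (2 7 12 13 5 3)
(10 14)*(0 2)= [2, 1, 0, 3, 4, 5, 6, 7, 8, 9, 14, 11, 12, 13, 10]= (0 2)(10 14)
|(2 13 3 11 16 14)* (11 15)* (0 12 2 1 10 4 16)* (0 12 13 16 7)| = 13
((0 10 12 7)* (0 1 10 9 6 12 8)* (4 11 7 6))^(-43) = (0 1 4 8 7 9 10 11)(6 12)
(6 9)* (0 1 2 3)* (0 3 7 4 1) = (1 2 7 4)(6 9) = [0, 2, 7, 3, 1, 5, 9, 4, 8, 6]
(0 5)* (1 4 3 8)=(0 5)(1 4 3 8)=[5, 4, 2, 8, 3, 0, 6, 7, 1]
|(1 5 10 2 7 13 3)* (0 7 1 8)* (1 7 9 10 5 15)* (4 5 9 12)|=|(0 12 4 5 9 10 2 7 13 3 8)(1 15)|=22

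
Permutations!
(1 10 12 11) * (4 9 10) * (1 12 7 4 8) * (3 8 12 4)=[0, 12, 2, 8, 9, 5, 6, 3, 1, 10, 7, 4, 11]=(1 12 11 4 9 10 7 3 8)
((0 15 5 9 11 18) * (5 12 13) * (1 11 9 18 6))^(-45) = (0 13)(5 15)(12 18)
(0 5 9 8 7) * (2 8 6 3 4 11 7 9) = (0 5 2 8 9 6 3 4 11 7) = [5, 1, 8, 4, 11, 2, 3, 0, 9, 6, 10, 7]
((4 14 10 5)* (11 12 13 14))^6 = (4 5 10 14 13 12 11)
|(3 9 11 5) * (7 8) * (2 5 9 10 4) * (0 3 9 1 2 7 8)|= 5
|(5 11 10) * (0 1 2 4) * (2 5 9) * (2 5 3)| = |(0 1 3 2 4)(5 11 10 9)| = 20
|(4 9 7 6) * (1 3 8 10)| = |(1 3 8 10)(4 9 7 6)| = 4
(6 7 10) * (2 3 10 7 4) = (2 3 10 6 4) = [0, 1, 3, 10, 2, 5, 4, 7, 8, 9, 6]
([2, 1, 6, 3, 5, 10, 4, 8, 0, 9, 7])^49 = [2, 1, 6, 3, 5, 10, 4, 8, 0, 9, 7]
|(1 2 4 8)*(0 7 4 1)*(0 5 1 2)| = 6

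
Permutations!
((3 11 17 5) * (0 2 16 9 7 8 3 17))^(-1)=(0 11 3 8 7 9 16 2)(5 17)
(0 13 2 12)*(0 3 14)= [13, 1, 12, 14, 4, 5, 6, 7, 8, 9, 10, 11, 3, 2, 0]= (0 13 2 12 3 14)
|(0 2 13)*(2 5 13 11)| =|(0 5 13)(2 11)| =6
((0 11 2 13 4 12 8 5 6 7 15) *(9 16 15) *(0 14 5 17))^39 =(0 17 8 12 4 13 2 11)(5 16 6 15 7 14 9)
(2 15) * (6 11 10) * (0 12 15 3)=(0 12 15 2 3)(6 11 10)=[12, 1, 3, 0, 4, 5, 11, 7, 8, 9, 6, 10, 15, 13, 14, 2]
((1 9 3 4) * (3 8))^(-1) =((1 9 8 3 4))^(-1) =(1 4 3 8 9)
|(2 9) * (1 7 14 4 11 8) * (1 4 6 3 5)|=|(1 7 14 6 3 5)(2 9)(4 11 8)|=6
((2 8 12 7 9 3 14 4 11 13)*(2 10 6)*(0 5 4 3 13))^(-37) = (0 11 4 5)(2 7 10 8 9 6 12 13)(3 14) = ((0 5 4 11)(2 8 12 7 9 13 10 6)(3 14))^(-37)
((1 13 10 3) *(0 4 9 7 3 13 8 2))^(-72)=((0 4 9 7 3 1 8 2)(10 13))^(-72)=(13)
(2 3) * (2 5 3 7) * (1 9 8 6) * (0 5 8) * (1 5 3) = (0 3 8 6 5 1 9)(2 7) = [3, 9, 7, 8, 4, 1, 5, 2, 6, 0]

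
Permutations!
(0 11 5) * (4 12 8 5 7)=(0 11 7 4 12 8 5)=[11, 1, 2, 3, 12, 0, 6, 4, 5, 9, 10, 7, 8]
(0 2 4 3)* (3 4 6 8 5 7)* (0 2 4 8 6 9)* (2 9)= (0 4 8 5 7 3 9)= [4, 1, 2, 9, 8, 7, 6, 3, 5, 0]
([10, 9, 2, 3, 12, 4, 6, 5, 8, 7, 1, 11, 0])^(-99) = [5, 12, 2, 3, 9, 1, 6, 10, 8, 0, 4, 11, 7]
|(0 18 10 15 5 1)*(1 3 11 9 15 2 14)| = 30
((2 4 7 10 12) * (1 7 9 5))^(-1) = (1 5 9 4 2 12 10 7)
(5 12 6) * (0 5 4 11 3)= (0 5 12 6 4 11 3)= [5, 1, 2, 0, 11, 12, 4, 7, 8, 9, 10, 3, 6]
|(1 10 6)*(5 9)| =|(1 10 6)(5 9)| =6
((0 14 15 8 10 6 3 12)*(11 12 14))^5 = ((0 11 12)(3 14 15 8 10 6))^5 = (0 12 11)(3 6 10 8 15 14)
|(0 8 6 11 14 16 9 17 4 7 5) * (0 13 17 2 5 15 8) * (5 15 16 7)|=|(2 15 8 6 11 14 7 16 9)(4 5 13 17)|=36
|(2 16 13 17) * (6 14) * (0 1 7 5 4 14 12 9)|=|(0 1 7 5 4 14 6 12 9)(2 16 13 17)|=36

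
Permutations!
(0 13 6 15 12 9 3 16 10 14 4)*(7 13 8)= (0 8 7 13 6 15 12 9 3 16 10 14 4)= [8, 1, 2, 16, 0, 5, 15, 13, 7, 3, 14, 11, 9, 6, 4, 12, 10]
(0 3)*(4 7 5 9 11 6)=(0 3)(4 7 5 9 11 6)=[3, 1, 2, 0, 7, 9, 4, 5, 8, 11, 10, 6]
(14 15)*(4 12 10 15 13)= [0, 1, 2, 3, 12, 5, 6, 7, 8, 9, 15, 11, 10, 4, 13, 14]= (4 12 10 15 14 13)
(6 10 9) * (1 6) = (1 6 10 9) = [0, 6, 2, 3, 4, 5, 10, 7, 8, 1, 9]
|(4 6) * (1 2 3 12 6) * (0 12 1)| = |(0 12 6 4)(1 2 3)| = 12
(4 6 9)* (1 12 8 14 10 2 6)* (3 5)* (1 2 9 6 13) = [0, 12, 13, 5, 2, 3, 6, 7, 14, 4, 9, 11, 8, 1, 10] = (1 12 8 14 10 9 4 2 13)(3 5)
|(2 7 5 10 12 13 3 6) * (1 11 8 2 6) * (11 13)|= 21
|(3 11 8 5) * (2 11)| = |(2 11 8 5 3)| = 5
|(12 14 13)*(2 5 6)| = |(2 5 6)(12 14 13)| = 3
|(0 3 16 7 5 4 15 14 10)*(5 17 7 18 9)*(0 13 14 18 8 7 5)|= |(0 3 16 8 7 17 5 4 15 18 9)(10 13 14)|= 33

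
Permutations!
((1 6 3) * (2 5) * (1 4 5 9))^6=((1 6 3 4 5 2 9))^6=(1 9 2 5 4 3 6)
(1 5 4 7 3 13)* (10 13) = (1 5 4 7 3 10 13) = [0, 5, 2, 10, 7, 4, 6, 3, 8, 9, 13, 11, 12, 1]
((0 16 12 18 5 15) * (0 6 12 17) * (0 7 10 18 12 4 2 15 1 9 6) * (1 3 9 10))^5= ((0 16 17 7 1 10 18 5 3 9 6 4 2 15))^5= (0 10 6 16 18 4 17 5 2 7 3 15 1 9)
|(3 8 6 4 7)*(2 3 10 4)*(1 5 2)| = |(1 5 2 3 8 6)(4 7 10)| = 6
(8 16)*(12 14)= (8 16)(12 14)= [0, 1, 2, 3, 4, 5, 6, 7, 16, 9, 10, 11, 14, 13, 12, 15, 8]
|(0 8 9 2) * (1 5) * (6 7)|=|(0 8 9 2)(1 5)(6 7)|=4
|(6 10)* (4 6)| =3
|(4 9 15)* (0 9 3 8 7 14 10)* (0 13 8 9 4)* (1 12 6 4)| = |(0 1 12 6 4 3 9 15)(7 14 10 13 8)| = 40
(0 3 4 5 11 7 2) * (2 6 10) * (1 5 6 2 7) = (0 3 4 6 10 7 2)(1 5 11) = [3, 5, 0, 4, 6, 11, 10, 2, 8, 9, 7, 1]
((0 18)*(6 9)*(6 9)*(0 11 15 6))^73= (0 15 18 6 11)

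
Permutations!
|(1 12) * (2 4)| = 2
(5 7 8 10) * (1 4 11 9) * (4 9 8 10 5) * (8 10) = (1 9)(4 11 10)(5 7 8) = [0, 9, 2, 3, 11, 7, 6, 8, 5, 1, 4, 10]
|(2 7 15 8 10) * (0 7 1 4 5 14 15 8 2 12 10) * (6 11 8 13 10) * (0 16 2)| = |(0 7 13 10 12 6 11 8 16 2 1 4 5 14 15)| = 15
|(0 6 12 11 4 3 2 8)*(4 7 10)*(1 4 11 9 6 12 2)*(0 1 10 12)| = 11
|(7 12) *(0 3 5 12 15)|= 6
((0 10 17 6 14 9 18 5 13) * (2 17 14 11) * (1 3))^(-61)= ((0 10 14 9 18 5 13)(1 3)(2 17 6 11))^(-61)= (0 14 18 13 10 9 5)(1 3)(2 11 6 17)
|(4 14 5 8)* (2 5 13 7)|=|(2 5 8 4 14 13 7)|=7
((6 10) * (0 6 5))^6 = ((0 6 10 5))^6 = (0 10)(5 6)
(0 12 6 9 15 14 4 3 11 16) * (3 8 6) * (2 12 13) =(0 13 2 12 3 11 16)(4 8 6 9 15 14) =[13, 1, 12, 11, 8, 5, 9, 7, 6, 15, 10, 16, 3, 2, 4, 14, 0]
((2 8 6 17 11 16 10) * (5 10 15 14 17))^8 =((2 8 6 5 10)(11 16 15 14 17))^8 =(2 5 8 10 6)(11 14 16 17 15)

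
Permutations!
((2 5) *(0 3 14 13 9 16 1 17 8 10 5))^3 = (0 13 1 10)(2 14 16 8)(3 9 17 5)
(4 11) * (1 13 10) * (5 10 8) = (1 13 8 5 10)(4 11) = [0, 13, 2, 3, 11, 10, 6, 7, 5, 9, 1, 4, 12, 8]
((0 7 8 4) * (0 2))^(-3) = (0 8 2 7 4)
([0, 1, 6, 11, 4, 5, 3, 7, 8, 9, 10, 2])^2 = (2 3)(6 11)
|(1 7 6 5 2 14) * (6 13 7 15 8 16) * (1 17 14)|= 14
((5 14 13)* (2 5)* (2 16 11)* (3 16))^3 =(2 13 11 14 16 5 3)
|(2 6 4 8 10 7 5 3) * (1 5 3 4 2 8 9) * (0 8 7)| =12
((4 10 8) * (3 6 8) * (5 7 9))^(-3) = ((3 6 8 4 10)(5 7 9))^(-3) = (3 8 10 6 4)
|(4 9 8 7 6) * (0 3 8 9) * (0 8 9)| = 12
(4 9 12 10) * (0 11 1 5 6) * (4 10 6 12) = (0 11 1 5 12 6)(4 9) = [11, 5, 2, 3, 9, 12, 0, 7, 8, 4, 10, 1, 6]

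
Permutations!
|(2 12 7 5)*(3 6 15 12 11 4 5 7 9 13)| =12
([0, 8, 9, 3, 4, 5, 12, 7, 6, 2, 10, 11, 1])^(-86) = (1 6)(8 12)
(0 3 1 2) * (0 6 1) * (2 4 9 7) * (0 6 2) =(0 3 6 1 4 9 7) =[3, 4, 2, 6, 9, 5, 1, 0, 8, 7]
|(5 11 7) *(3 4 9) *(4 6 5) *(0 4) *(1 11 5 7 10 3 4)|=|(0 1 11 10 3 6 7)(4 9)|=14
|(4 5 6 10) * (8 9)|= |(4 5 6 10)(8 9)|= 4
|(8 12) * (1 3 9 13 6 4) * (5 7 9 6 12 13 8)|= |(1 3 6 4)(5 7 9 8 13 12)|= 12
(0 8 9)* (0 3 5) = [8, 1, 2, 5, 4, 0, 6, 7, 9, 3] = (0 8 9 3 5)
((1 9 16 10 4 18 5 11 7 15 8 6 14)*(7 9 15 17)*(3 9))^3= ((1 15 8 6 14)(3 9 16 10 4 18 5 11)(7 17))^3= (1 6 15 14 8)(3 10 5 9 4 11 16 18)(7 17)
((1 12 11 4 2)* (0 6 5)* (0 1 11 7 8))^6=(0 8 7 12 1 5 6)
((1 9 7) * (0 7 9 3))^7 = (9)(0 3 1 7)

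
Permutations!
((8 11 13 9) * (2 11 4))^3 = (2 9)(4 13)(8 11) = ((2 11 13 9 8 4))^3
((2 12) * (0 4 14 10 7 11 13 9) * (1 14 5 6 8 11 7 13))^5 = ((0 4 5 6 8 11 1 14 10 13 9)(2 12))^5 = (0 11 9 8 13 6 10 5 14 4 1)(2 12)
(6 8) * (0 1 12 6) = (0 1 12 6 8) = [1, 12, 2, 3, 4, 5, 8, 7, 0, 9, 10, 11, 6]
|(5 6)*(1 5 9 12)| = 5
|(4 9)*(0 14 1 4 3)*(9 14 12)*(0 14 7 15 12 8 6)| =24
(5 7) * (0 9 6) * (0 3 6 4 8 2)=(0 9 4 8 2)(3 6)(5 7)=[9, 1, 0, 6, 8, 7, 3, 5, 2, 4]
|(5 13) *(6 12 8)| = |(5 13)(6 12 8)| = 6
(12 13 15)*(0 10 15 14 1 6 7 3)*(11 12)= [10, 6, 2, 0, 4, 5, 7, 3, 8, 9, 15, 12, 13, 14, 1, 11]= (0 10 15 11 12 13 14 1 6 7 3)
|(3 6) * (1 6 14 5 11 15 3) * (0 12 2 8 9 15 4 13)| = |(0 12 2 8 9 15 3 14 5 11 4 13)(1 6)| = 12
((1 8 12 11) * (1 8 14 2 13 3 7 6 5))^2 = ((1 14 2 13 3 7 6 5)(8 12 11))^2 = (1 2 3 6)(5 14 13 7)(8 11 12)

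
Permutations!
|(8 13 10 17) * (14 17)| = 5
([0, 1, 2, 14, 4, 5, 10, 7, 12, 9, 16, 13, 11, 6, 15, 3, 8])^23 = (3 15 14)(6 16 12 13 10 8 11)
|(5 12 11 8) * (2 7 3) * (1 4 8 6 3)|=10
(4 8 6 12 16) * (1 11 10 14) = (1 11 10 14)(4 8 6 12 16) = [0, 11, 2, 3, 8, 5, 12, 7, 6, 9, 14, 10, 16, 13, 1, 15, 4]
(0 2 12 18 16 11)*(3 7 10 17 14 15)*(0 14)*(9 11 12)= (0 2 9 11 14 15 3 7 10 17)(12 18 16)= [2, 1, 9, 7, 4, 5, 6, 10, 8, 11, 17, 14, 18, 13, 15, 3, 12, 0, 16]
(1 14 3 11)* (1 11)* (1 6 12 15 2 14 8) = (1 8)(2 14 3 6 12 15) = [0, 8, 14, 6, 4, 5, 12, 7, 1, 9, 10, 11, 15, 13, 3, 2]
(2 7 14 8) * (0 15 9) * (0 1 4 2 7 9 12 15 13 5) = (0 13 5)(1 4 2 9)(7 14 8)(12 15) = [13, 4, 9, 3, 2, 0, 6, 14, 7, 1, 10, 11, 15, 5, 8, 12]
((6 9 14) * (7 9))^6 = ((6 7 9 14))^6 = (6 9)(7 14)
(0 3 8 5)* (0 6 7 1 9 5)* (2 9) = (0 3 8)(1 2 9 5 6 7) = [3, 2, 9, 8, 4, 6, 7, 1, 0, 5]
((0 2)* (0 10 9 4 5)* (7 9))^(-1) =((0 2 10 7 9 4 5))^(-1) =(0 5 4 9 7 10 2)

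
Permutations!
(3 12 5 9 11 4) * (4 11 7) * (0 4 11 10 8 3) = (0 4)(3 12 5 9 7 11 10 8) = [4, 1, 2, 12, 0, 9, 6, 11, 3, 7, 8, 10, 5]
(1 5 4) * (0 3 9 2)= [3, 5, 0, 9, 1, 4, 6, 7, 8, 2]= (0 3 9 2)(1 5 4)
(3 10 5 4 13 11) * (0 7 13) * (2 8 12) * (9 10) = (0 7 13 11 3 9 10 5 4)(2 8 12) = [7, 1, 8, 9, 0, 4, 6, 13, 12, 10, 5, 3, 2, 11]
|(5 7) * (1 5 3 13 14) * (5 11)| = 7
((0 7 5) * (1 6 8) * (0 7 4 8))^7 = (0 8 6 4 1)(5 7)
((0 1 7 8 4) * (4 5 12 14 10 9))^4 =(0 5 9 7 14)(1 12 4 8 10)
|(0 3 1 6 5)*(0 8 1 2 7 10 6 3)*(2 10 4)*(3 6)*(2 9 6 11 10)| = 11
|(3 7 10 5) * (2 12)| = |(2 12)(3 7 10 5)| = 4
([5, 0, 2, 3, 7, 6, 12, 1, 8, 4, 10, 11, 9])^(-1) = (0 1 7 4 9 12 6 5)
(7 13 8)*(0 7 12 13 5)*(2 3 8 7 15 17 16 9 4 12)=(0 15 17 16 9 4 12 13 7 5)(2 3 8)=[15, 1, 3, 8, 12, 0, 6, 5, 2, 4, 10, 11, 13, 7, 14, 17, 9, 16]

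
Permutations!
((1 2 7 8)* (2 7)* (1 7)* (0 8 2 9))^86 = ((0 8 7 2 9))^86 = (0 8 7 2 9)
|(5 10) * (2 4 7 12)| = |(2 4 7 12)(5 10)| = 4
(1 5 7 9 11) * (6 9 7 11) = [0, 5, 2, 3, 4, 11, 9, 7, 8, 6, 10, 1] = (1 5 11)(6 9)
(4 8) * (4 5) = (4 8 5) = [0, 1, 2, 3, 8, 4, 6, 7, 5]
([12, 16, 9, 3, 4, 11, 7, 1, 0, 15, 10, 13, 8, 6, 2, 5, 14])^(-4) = [8, 11, 7, 3, 4, 14, 15, 5, 12, 1, 10, 2, 0, 9, 6, 16, 13]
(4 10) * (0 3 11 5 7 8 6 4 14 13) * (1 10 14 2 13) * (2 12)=[3, 10, 13, 11, 14, 7, 4, 8, 6, 9, 12, 5, 2, 0, 1]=(0 3 11 5 7 8 6 4 14 1 10 12 2 13)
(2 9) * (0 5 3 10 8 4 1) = [5, 0, 9, 10, 1, 3, 6, 7, 4, 2, 8] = (0 5 3 10 8 4 1)(2 9)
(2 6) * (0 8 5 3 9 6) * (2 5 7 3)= [8, 1, 0, 9, 4, 2, 5, 3, 7, 6]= (0 8 7 3 9 6 5 2)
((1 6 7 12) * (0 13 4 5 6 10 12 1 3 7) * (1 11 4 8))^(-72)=((0 13 8 1 10 12 3 7 11 4 5 6))^(-72)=(13)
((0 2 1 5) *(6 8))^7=(0 5 1 2)(6 8)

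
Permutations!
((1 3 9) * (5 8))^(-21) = (9)(5 8) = ((1 3 9)(5 8))^(-21)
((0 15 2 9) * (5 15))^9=(0 9 2 15 5)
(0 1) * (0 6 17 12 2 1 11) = [11, 6, 1, 3, 4, 5, 17, 7, 8, 9, 10, 0, 2, 13, 14, 15, 16, 12] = (0 11)(1 6 17 12 2)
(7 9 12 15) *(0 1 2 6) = [1, 2, 6, 3, 4, 5, 0, 9, 8, 12, 10, 11, 15, 13, 14, 7] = (0 1 2 6)(7 9 12 15)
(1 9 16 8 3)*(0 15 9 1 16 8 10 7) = (0 15 9 8 3 16 10 7) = [15, 1, 2, 16, 4, 5, 6, 0, 3, 8, 7, 11, 12, 13, 14, 9, 10]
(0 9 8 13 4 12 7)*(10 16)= [9, 1, 2, 3, 12, 5, 6, 0, 13, 8, 16, 11, 7, 4, 14, 15, 10]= (0 9 8 13 4 12 7)(10 16)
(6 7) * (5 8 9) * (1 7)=(1 7 6)(5 8 9)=[0, 7, 2, 3, 4, 8, 1, 6, 9, 5]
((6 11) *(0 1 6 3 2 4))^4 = (0 3 1 2 6 4 11)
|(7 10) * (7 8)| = |(7 10 8)| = 3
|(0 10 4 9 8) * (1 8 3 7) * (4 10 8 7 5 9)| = 6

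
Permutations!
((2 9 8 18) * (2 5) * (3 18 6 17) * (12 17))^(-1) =((2 9 8 6 12 17 3 18 5))^(-1) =(2 5 18 3 17 12 6 8 9)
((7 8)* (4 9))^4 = (9)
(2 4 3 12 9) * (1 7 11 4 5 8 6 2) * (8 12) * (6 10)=[0, 7, 5, 8, 3, 12, 2, 11, 10, 1, 6, 4, 9]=(1 7 11 4 3 8 10 6 2 5 12 9)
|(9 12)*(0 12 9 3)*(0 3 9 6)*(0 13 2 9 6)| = |(0 12 6 13 2 9)| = 6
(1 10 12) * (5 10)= (1 5 10 12)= [0, 5, 2, 3, 4, 10, 6, 7, 8, 9, 12, 11, 1]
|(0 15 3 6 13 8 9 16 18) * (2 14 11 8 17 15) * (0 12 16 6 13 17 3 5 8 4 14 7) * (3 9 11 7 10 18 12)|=16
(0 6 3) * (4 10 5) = (0 6 3)(4 10 5) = [6, 1, 2, 0, 10, 4, 3, 7, 8, 9, 5]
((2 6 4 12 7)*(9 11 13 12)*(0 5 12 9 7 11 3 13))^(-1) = (0 11 12 5)(2 7 4 6)(3 9 13)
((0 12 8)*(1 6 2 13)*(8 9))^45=((0 12 9 8)(1 6 2 13))^45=(0 12 9 8)(1 6 2 13)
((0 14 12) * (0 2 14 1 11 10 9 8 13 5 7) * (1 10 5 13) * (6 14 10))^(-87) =((0 6 14 12 2 10 9 8 1 11 5 7))^(-87) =(0 11 9 12)(1 10 14 7)(2 6 5 8)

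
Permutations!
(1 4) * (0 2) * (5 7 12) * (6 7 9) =(0 2)(1 4)(5 9 6 7 12) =[2, 4, 0, 3, 1, 9, 7, 12, 8, 6, 10, 11, 5]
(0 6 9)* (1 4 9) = (0 6 1 4 9) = [6, 4, 2, 3, 9, 5, 1, 7, 8, 0]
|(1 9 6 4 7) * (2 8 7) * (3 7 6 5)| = 20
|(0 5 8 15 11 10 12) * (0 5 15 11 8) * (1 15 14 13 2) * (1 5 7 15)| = 30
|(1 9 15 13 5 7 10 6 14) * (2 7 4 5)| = 18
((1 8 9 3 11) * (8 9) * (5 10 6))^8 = (11)(5 6 10)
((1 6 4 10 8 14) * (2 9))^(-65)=((1 6 4 10 8 14)(2 9))^(-65)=(1 6 4 10 8 14)(2 9)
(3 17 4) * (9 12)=[0, 1, 2, 17, 3, 5, 6, 7, 8, 12, 10, 11, 9, 13, 14, 15, 16, 4]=(3 17 4)(9 12)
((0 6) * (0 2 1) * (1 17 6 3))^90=((0 3 1)(2 17 6))^90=(17)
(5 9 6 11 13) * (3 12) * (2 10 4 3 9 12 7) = (2 10 4 3 7)(5 12 9 6 11 13) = [0, 1, 10, 7, 3, 12, 11, 2, 8, 6, 4, 13, 9, 5]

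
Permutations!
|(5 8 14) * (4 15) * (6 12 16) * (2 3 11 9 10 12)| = 24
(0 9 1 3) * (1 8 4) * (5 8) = [9, 3, 2, 0, 1, 8, 6, 7, 4, 5] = (0 9 5 8 4 1 3)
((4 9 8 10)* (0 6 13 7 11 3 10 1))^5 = (0 3 1 11 8 7 9 13 4 6 10)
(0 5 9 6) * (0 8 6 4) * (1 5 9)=(0 9 4)(1 5)(6 8)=[9, 5, 2, 3, 0, 1, 8, 7, 6, 4]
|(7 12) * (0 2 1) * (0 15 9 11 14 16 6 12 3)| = |(0 2 1 15 9 11 14 16 6 12 7 3)| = 12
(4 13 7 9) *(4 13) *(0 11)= (0 11)(7 9 13)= [11, 1, 2, 3, 4, 5, 6, 9, 8, 13, 10, 0, 12, 7]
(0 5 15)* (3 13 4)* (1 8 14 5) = (0 1 8 14 5 15)(3 13 4) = [1, 8, 2, 13, 3, 15, 6, 7, 14, 9, 10, 11, 12, 4, 5, 0]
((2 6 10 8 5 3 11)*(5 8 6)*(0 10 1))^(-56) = ((0 10 6 1)(2 5 3 11))^(-56) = (11)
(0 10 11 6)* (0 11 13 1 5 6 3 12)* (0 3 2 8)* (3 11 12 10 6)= (0 6 12 11 2 8)(1 5 3 10 13)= [6, 5, 8, 10, 4, 3, 12, 7, 0, 9, 13, 2, 11, 1]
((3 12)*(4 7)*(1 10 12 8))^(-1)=((1 10 12 3 8)(4 7))^(-1)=(1 8 3 12 10)(4 7)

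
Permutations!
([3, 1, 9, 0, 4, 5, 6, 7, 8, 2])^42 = [0, 1, 2, 3, 4, 5, 6, 7, 8, 9]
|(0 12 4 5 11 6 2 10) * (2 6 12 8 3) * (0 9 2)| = |(0 8 3)(2 10 9)(4 5 11 12)| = 12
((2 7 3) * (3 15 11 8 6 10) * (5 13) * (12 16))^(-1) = (2 3 10 6 8 11 15 7)(5 13)(12 16)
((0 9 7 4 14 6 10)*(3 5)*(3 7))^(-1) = (0 10 6 14 4 7 5 3 9)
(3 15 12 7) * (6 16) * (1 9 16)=(1 9 16 6)(3 15 12 7)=[0, 9, 2, 15, 4, 5, 1, 3, 8, 16, 10, 11, 7, 13, 14, 12, 6]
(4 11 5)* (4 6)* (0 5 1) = (0 5 6 4 11 1) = [5, 0, 2, 3, 11, 6, 4, 7, 8, 9, 10, 1]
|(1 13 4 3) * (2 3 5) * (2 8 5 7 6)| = |(1 13 4 7 6 2 3)(5 8)| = 14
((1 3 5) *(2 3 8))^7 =(1 2 5 8 3)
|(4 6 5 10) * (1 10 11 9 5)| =12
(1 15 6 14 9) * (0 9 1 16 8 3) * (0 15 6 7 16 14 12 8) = [9, 6, 2, 15, 4, 5, 12, 16, 3, 14, 10, 11, 8, 13, 1, 7, 0] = (0 9 14 1 6 12 8 3 15 7 16)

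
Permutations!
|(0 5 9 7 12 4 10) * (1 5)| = 8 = |(0 1 5 9 7 12 4 10)|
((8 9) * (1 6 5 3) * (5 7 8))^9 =(1 7 9 3 6 8 5)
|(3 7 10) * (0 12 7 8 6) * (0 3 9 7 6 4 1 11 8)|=|(0 12 6 3)(1 11 8 4)(7 10 9)|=12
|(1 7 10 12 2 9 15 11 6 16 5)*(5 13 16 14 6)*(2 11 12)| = |(1 7 10 2 9 15 12 11 5)(6 14)(13 16)| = 18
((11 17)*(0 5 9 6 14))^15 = ((0 5 9 6 14)(11 17))^15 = (11 17)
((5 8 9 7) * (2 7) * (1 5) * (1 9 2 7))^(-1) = (1 2 8 5)(7 9)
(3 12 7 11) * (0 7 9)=(0 7 11 3 12 9)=[7, 1, 2, 12, 4, 5, 6, 11, 8, 0, 10, 3, 9]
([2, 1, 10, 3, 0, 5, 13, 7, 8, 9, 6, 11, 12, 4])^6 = [0, 1, 2, 3, 4, 5, 6, 7, 8, 9, 10, 11, 12, 13]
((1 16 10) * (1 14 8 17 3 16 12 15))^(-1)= ((1 12 15)(3 16 10 14 8 17))^(-1)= (1 15 12)(3 17 8 14 10 16)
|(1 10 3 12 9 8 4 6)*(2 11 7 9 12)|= 10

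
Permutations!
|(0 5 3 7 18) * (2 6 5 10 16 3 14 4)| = 30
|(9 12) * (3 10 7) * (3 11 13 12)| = 7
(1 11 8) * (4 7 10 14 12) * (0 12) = [12, 11, 2, 3, 7, 5, 6, 10, 1, 9, 14, 8, 4, 13, 0] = (0 12 4 7 10 14)(1 11 8)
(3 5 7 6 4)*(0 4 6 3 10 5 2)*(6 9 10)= (0 4 6 9 10 5 7 3 2)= [4, 1, 0, 2, 6, 7, 9, 3, 8, 10, 5]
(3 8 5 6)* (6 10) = (3 8 5 10 6) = [0, 1, 2, 8, 4, 10, 3, 7, 5, 9, 6]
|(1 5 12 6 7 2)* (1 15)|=7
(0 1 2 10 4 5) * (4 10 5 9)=[1, 2, 5, 3, 9, 0, 6, 7, 8, 4, 10]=(10)(0 1 2 5)(4 9)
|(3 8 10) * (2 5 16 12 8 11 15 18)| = |(2 5 16 12 8 10 3 11 15 18)| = 10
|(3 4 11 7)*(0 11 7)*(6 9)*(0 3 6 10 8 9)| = |(0 11 3 4 7 6)(8 9 10)| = 6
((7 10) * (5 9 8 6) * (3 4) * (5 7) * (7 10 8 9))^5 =(10)(3 4) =((3 4)(5 7 8 6 10))^5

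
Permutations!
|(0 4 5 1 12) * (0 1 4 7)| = 2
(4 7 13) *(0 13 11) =[13, 1, 2, 3, 7, 5, 6, 11, 8, 9, 10, 0, 12, 4] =(0 13 4 7 11)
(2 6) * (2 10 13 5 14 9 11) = (2 6 10 13 5 14 9 11) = [0, 1, 6, 3, 4, 14, 10, 7, 8, 11, 13, 2, 12, 5, 9]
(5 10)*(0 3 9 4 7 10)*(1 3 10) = (0 10 5)(1 3 9 4 7) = [10, 3, 2, 9, 7, 0, 6, 1, 8, 4, 5]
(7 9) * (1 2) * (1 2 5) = (1 5)(7 9) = [0, 5, 2, 3, 4, 1, 6, 9, 8, 7]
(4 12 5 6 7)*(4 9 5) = (4 12)(5 6 7 9) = [0, 1, 2, 3, 12, 6, 7, 9, 8, 5, 10, 11, 4]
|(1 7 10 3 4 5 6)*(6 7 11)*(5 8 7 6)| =20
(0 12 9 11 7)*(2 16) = [12, 1, 16, 3, 4, 5, 6, 0, 8, 11, 10, 7, 9, 13, 14, 15, 2] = (0 12 9 11 7)(2 16)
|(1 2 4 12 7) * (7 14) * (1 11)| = |(1 2 4 12 14 7 11)| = 7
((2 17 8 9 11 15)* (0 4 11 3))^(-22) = ((0 4 11 15 2 17 8 9 3))^(-22) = (0 17 4 8 11 9 15 3 2)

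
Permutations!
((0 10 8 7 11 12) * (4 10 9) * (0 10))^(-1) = (0 4 9)(7 8 10 12 11)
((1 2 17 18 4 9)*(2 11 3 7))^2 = ((1 11 3 7 2 17 18 4 9))^2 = (1 3 2 18 9 11 7 17 4)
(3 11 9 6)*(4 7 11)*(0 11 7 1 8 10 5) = (0 11 9 6 3 4 1 8 10 5) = [11, 8, 2, 4, 1, 0, 3, 7, 10, 6, 5, 9]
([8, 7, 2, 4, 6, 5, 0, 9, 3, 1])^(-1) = [6, 9, 2, 8, 3, 5, 4, 1, 0, 7]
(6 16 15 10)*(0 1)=(0 1)(6 16 15 10)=[1, 0, 2, 3, 4, 5, 16, 7, 8, 9, 6, 11, 12, 13, 14, 10, 15]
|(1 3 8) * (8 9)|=4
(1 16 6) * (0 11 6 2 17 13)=[11, 16, 17, 3, 4, 5, 1, 7, 8, 9, 10, 6, 12, 0, 14, 15, 2, 13]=(0 11 6 1 16 2 17 13)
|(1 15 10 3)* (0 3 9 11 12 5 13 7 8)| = 12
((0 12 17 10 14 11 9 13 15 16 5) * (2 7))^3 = ((0 12 17 10 14 11 9 13 15 16 5)(2 7))^3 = (0 10 9 16 12 14 13 5 17 11 15)(2 7)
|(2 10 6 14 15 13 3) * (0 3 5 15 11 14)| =30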